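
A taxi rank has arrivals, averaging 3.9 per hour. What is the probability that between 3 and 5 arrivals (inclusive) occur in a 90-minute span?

0.4011

Over the interval, μ = 3.9 × 1.5 = 5.85 (a 90-minute span = 1.5 hours).
P(3 ≤ N ≤ 5) = Σ_{j=3}^{5} e^(−5.85) · 5.85^j/j! ≈ 0.4011.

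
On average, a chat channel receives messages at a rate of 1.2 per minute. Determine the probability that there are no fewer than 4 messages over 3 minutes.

Over the interval, μ = 1.2 × 3 = 3.6 (3 minutes).
P(N ≥ 4) = 1 − P(N ≤ 3) = 1 − Σ_{j=0}^{3} e^(−μ) μ^j/j! ≈ 0.4848.

0.4848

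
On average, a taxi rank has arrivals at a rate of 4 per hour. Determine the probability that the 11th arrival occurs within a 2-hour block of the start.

0.1841

Over the interval, μ = 4 × 2 = 8 (a 2-hour block = 2 hours).
The 11th arrival falls in the interval iff at least 11 events occur there: P(S_11 ≤ t) = P(N ≥ 11) = 1 − P(N ≤ 10) ≈ 0.1841.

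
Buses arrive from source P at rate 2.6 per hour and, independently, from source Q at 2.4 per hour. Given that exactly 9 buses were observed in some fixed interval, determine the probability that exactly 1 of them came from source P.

0.0132

Given the total, each event is independently from source P with probability p = λ_P/(λ_P+λ_Q) = 2.6/5 = 0.5200.
So K ~ Binomial(9, 2.6/5): P(K = 1) = C(9,1) · (2.6/5)^1 · (2.4/5)^8 ≈ 0.0132.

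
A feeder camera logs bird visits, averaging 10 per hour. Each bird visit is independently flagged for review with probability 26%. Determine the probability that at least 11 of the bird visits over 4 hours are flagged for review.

0.4669

Thinning: the bird visits that are flagged for review themselves form a Poisson process with rate 0.26 × 10 = 2.6 per hour.
Over the interval, μ = 2.6 × 4 = 10.4 (4 hours).
P(N ≥ 11) = 1 − P(N ≤ 10) ≈ 0.4669.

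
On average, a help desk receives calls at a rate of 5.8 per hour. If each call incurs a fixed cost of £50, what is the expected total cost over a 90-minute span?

£435

E[N] = 5.8 × 1.5 = 8.7 (a 90-minute span = 1.5 hours); E[cost] = 8.7 × £50 = £435.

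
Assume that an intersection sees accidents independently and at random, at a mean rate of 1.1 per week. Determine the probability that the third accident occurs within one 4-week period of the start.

Over the interval, μ = 1.1 × 4 = 4.4 (a 4-week period = 4 weeks).
The third arrival falls in the interval iff at least 3 events occur there: P(S_3 ≤ t) = P(N ≥ 3) = 1 − P(N ≤ 2) ≈ 0.8149.

0.8149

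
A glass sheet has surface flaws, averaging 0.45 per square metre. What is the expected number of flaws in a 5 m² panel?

E[N] = λt = 0.45 × 5 = 2.25 (a 5 m² panel = 5 square metres).

2.25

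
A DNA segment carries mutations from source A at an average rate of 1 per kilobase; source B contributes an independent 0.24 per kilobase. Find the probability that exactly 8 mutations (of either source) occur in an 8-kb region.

Independent Poisson processes superpose: combined rate λ = 1 + 0.24 = 1.24 per kilobase.
Over the interval, μ = 1.24 × 8 = 9.92 (an 8-kb region = 8 kilobases).
P(N = 8) = e^(−9.92) · 9.92^8/8! ≈ 0.1144.

0.1144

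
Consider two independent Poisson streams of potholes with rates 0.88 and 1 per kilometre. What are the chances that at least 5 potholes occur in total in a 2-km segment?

0.3244

Independent Poisson processes superpose: combined rate λ = 0.88 + 1 = 1.88 per kilometre.
Over the interval, μ = 1.88 × 2 = 3.76 (a 2-km segment = 2 kilometres).
P(N ≥ 5) = 1 − P(N ≤ 4) ≈ 0.3244.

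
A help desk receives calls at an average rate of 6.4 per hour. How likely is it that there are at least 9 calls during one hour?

0.1967

With mean μ = 6.4 per hour,
P(N ≥ 9) = 1 − P(N ≤ 8) = 1 − Σ_{j=0}^{8} e^(−μ) μ^j/j! ≈ 0.1967.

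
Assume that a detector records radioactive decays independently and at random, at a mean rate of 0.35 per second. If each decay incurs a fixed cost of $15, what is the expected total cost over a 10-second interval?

$52.5

E[N] = 0.35 × 10 = 3.5 (a 10-second interval = 10 seconds); E[cost] = 3.5 × $15 = $52.5.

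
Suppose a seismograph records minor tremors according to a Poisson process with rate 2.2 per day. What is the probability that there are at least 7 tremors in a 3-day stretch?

Over the interval, μ = 2.2 × 3 = 6.6 (a 3-day stretch = 3 days).
P(N ≥ 7) = 1 − P(N ≤ 6) = 1 − Σ_{j=0}^{6} e^(−μ) μ^j/j! ≈ 0.4892.

0.4892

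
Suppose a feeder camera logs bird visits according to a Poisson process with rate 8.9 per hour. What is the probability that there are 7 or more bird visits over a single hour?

0.7840

With mean μ = 8.9 per hour,
P(N ≥ 7) = 1 − P(N ≤ 6) = 1 − Σ_{j=0}^{6} e^(−μ) μ^j/j! ≈ 0.7840.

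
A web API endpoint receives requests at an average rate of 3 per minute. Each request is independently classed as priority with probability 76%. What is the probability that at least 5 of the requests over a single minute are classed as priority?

0.0814

Thinning: the requests that are classed as priority themselves form a Poisson process with rate 0.76 × 3 = 2.28 per minute.
So μ = 2.28.
P(N ≥ 5) = 1 − P(N ≤ 4) ≈ 0.0814.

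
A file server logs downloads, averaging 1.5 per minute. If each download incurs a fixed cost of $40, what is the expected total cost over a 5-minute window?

E[N] = 1.5 × 5 = 7.5 (a 5-minute window = 5 minutes); E[cost] = 7.5 × $40 = $300.

$300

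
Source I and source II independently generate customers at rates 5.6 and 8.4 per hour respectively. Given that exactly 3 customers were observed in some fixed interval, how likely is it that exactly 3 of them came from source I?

0.0640

Given the total, each event is independently from source I with probability p = λ_I/(λ_I+λ_II) = 5.6/14 = 0.4000.
So K ~ Binomial(3, 5.6/14): P(K = 3) = C(3,3) · (5.6/14)^3 · (8.4/14)^0 ≈ 0.0640.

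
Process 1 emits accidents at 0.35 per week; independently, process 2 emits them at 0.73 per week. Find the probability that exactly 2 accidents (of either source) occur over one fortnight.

0.2690

Independent Poisson processes superpose: combined rate λ = 0.35 + 0.73 = 1.08 per week.
Over the interval, μ = 1.08 × 2 = 2.16 (a fortnight = 2 weeks).
P(N = 2) = e^(−2.16) · 2.16^2/2! ≈ 0.2690.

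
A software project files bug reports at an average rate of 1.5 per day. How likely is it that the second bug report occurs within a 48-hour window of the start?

0.8009

Over the interval, μ = 1.5 × 2 = 3 (a 48-hour window = 2 days).
The second arrival falls in the interval iff at least 2 events occur there: P(S_2 ≤ t) = P(N ≥ 2) = 1 − P(N ≤ 1) ≈ 0.8009.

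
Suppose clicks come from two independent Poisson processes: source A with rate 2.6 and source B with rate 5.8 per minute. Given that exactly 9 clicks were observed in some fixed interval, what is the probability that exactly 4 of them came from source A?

Given the total, each event is independently from source A with probability p = λ_A/(λ_A+λ_B) = 2.6/8.4 ≈ 0.3095.
So K ~ Binomial(9, 2.6/8.4): P(K = 4) = C(9,4) · (2.6/8.4)^4 · (5.8/8.4)^5 ≈ 0.1815.

0.1815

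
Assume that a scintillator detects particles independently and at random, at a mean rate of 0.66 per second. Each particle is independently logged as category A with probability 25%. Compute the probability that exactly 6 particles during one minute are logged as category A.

Thinning: the particles that are logged as category A themselves form a Poisson process with rate 0.25 × 0.66 = 0.165 per second.
Over the interval, μ = 0.165 × 60 = 9.9 (a minute = 60 seconds).
P(N = 6) = e^(−9.9) · 9.9^6/6! ≈ 0.0656.

0.0656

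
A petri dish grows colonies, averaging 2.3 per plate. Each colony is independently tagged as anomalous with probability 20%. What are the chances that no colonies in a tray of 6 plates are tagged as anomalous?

0.0633

Thinning: the colonies that are tagged as anomalous themselves form a Poisson process with rate 0.2 × 2.3 = 0.46 per plate.
Over the interval, μ = 0.46 × 6 = 2.76 (a tray of 6 plates = 6 plates).
P(N = 0) = e^(−2.76) · 2.76^0/0! ≈ 0.0633.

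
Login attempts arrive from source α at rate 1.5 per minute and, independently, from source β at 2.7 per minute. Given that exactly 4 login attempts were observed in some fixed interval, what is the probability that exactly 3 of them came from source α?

Given the total, each event is independently from source α with probability p = λ_α/(λ_α+λ_β) = 1.5/4.2 ≈ 0.3571.
So K ~ Binomial(4, 1.5/4.2): P(K = 3) = C(4,3) · (1.5/4.2)^3 · (2.7/4.2)^1 ≈ 0.1171.

0.1171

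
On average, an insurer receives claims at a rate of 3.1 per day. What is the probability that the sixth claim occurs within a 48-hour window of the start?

Over the interval, μ = 3.1 × 2 = 6.2 (a 48-hour window = 2 days).
The sixth arrival falls in the interval iff at least 6 events occur there: P(S_6 ≤ t) = P(N ≥ 6) = 1 − P(N ≤ 5) ≈ 0.5859.

0.5859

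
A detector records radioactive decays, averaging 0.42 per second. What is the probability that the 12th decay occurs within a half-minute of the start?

0.6050

Over the interval, μ = 0.42 × 30 = 12.6 (a half-minute = 30 seconds).
The 12th arrival falls in the interval iff at least 12 events occur there: P(S_12 ≤ t) = P(N ≥ 12) = 1 − P(N ≤ 11) ≈ 0.6050.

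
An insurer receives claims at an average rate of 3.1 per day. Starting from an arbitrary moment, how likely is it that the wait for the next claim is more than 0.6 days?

0.1557

The wait for the next event is exponential with rate λ = 3.1 per day.
P(T > 0.6) = e^(−λt) = e^(−3.1 × 0.6) = e^(−1.86) ≈ 0.1557.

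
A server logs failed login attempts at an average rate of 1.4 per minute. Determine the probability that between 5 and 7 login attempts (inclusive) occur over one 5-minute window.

Over the interval, μ = 1.4 × 5 = 7 (a 5-minute window = 5 minutes).
P(5 ≤ N ≤ 7) = Σ_{j=5}^{7} e^(−7) · 7^j/j! ≈ 0.4257.

0.4257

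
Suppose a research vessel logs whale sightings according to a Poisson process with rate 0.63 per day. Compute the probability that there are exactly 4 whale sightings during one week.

Over the interval, μ = 0.63 × 7 = 4.41 (a week = 7 days).
P(N = 4) = e^(−μ) μ^4/4! = e^(−4.41) · 4.41^4/24 ≈ 0.1916.

0.1916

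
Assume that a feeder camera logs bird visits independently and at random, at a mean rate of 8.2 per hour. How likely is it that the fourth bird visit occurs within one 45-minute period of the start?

Over the interval, μ = 8.2 × 0.75 = 6.15 (a 45-minute period = 0.75 hours).
The fourth arrival falls in the interval iff at least 4 events occur there: P(S_4 ≤ t) = P(N ≥ 4) = 1 − P(N ≤ 3) ≈ 0.8617.

0.8617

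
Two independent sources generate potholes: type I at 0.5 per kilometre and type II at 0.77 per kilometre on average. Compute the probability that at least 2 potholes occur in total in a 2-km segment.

0.7208

Independent Poisson processes superpose: combined rate λ = 0.5 + 0.77 = 1.27 per kilometre.
Over the interval, μ = 1.27 × 2 = 2.54 (a 2-km segment = 2 kilometres).
P(N ≥ 2) = 1 − P(N ≤ 1) ≈ 0.7208.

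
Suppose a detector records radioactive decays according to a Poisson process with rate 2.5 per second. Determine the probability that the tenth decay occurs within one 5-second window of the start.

Over the interval, μ = 2.5 × 5 = 12.5 (a 5-second window = 5 seconds).
The tenth arrival falls in the interval iff at least 10 events occur there: P(S_10 ≤ t) = P(N ≥ 10) = 1 − P(N ≤ 9) ≈ 0.7986.

0.7986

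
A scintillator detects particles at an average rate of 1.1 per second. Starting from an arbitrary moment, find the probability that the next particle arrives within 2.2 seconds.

Inter-arrival times are exponential with rate λ = 1.1 per second.
P(T ≤ 2.2) = 1 − e^(−λt) = 1 − e^(−1.1 × 2.2) = 1 − e^(−2.42) ≈ 0.9111.

0.9111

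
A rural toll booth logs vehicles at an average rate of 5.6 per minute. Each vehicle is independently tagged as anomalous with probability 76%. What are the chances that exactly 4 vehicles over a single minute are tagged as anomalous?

0.1938

Thinning: the vehicles that are tagged as anomalous themselves form a Poisson process with rate 0.76 × 5.6 = 4.256 per minute.
So μ = 4.256.
P(N = 4) = e^(−4.256) · 4.256^4/4! ≈ 0.1938.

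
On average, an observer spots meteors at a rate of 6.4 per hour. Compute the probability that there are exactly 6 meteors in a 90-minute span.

0.0736

Over the interval, μ = 6.4 × 1.5 = 9.6 (a 90-minute span = 1.5 hours).
P(N = 6) = e^(−μ) μ^6/6! = e^(−9.6) · 9.6^6/720 ≈ 0.0736.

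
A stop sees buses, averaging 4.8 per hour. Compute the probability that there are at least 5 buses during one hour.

With mean μ = 4.8 per hour,
P(N ≥ 5) = 1 − P(N ≤ 4) = 1 − Σ_{j=0}^{4} e^(−μ) μ^j/j! ≈ 0.5237.

0.5237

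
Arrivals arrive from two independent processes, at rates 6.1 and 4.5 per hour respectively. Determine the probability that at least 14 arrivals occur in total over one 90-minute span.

0.7173

Independent Poisson processes superpose: combined rate λ = 6.1 + 4.5 = 10.6 per hour.
Over the interval, μ = 10.6 × 1.5 = 15.9 (a 90-minute span = 1.5 hours).
P(N ≥ 14) = 1 − P(N ≤ 13) ≈ 0.7173.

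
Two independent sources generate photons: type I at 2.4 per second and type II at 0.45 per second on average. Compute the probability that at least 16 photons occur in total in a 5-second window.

Independent Poisson processes superpose: combined rate λ = 2.4 + 0.45 = 2.85 per second.
Over the interval, μ = 2.85 × 5 = 14.25 (a 5-second window = 5 seconds).
P(N ≥ 16) = 1 − P(N ≤ 15) ≈ 0.3556.

0.3556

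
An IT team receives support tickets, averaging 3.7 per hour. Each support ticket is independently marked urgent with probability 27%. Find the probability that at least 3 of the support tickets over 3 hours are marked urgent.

Thinning: the support tickets that are marked urgent themselves form a Poisson process with rate 0.27 × 3.7 = 0.999 per hour.
Over the interval, μ = 0.999 × 3 = 2.997 (3 hours).
P(N ≥ 3) = 1 − P(N ≤ 2) ≈ 0.5761.

0.5761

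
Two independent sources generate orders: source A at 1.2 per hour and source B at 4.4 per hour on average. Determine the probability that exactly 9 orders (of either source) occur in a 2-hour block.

0.1045

Independent Poisson processes superpose: combined rate λ = 1.2 + 4.4 = 5.6 per hour.
Over the interval, μ = 5.6 × 2 = 11.2 (a 2-hour block = 2 hours).
P(N = 9) = e^(−11.2) · 11.2^9/9! ≈ 0.1045.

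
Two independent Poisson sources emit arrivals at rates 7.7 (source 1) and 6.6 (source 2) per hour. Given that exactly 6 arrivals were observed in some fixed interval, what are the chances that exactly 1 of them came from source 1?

Given the total, each event is independently from source 1 with probability p = λ_1/(λ_1+λ_2) = 7.7/14.3 ≈ 0.5385.
So K ~ Binomial(6, 7.7/14.3): P(K = 1) = C(6,1) · (7.7/14.3)^1 · (6.6/14.3)^5 ≈ 0.0677.

0.0677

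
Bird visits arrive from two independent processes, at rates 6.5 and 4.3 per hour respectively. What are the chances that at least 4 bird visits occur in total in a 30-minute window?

Independent Poisson processes superpose: combined rate λ = 6.5 + 4.3 = 10.8 per hour.
Over the interval, μ = 10.8 × 0.5 = 5.4 (a 30-minute window = 0.5 hours).
P(N ≥ 4) = 1 − P(N ≤ 3) ≈ 0.7867.

0.7867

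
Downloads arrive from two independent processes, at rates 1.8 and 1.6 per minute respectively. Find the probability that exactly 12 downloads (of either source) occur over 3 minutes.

Independent Poisson processes superpose: combined rate λ = 1.8 + 1.6 = 3.4 per minute.
Over the interval, μ = 3.4 × 3 = 10.2 (3 minutes).
P(N = 12) = e^(−10.2) · 10.2^12/12! ≈ 0.0984.

0.0984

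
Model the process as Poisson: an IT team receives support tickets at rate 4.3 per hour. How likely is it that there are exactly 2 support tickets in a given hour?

0.1254

With mean μ = 4.3 per hour,
P(N = 2) = e^(−μ) μ^2/2! = e^(−4.3) · 4.3^2/2 ≈ 0.1254.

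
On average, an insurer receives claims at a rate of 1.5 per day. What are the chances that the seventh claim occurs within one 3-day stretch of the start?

0.1689

Over the interval, μ = 1.5 × 3 = 4.5 (a 3-day stretch = 3 days).
The seventh arrival falls in the interval iff at least 7 events occur there: P(S_7 ≤ t) = P(N ≥ 7) = 1 − P(N ≤ 6) ≈ 0.1689.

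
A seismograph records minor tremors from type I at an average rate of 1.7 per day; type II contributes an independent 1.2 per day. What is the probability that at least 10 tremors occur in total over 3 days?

Independent Poisson processes superpose: combined rate λ = 1.7 + 1.2 = 2.9 per day.
Over the interval, μ = 2.9 × 3 = 8.7 (3 days).
P(N ≥ 10) = 1 − P(N ≤ 9) ≈ 0.3731.

0.3731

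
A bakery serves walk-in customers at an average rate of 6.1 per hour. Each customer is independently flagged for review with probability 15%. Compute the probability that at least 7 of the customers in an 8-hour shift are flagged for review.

0.5968

Thinning: the customers that are flagged for review themselves form a Poisson process with rate 0.15 × 6.1 = 0.915 per hour.
Over the interval, μ = 0.915 × 8 = 7.32 (an 8-hour shift = 8 hours).
P(N ≥ 7) = 1 − P(N ≤ 6) ≈ 0.5968.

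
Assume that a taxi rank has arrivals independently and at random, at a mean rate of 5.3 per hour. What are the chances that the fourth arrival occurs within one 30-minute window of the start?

0.2749

Over the interval, μ = 5.3 × 0.5 = 2.65 (a 30-minute window = 0.5 hours).
The fourth arrival falls in the interval iff at least 4 events occur there: P(S_4 ≤ t) = P(N ≥ 4) = 1 − P(N ≤ 3) ≈ 0.2749.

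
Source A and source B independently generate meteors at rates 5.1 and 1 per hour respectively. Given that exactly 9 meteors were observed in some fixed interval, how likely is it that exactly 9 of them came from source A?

Given the total, each event is independently from source A with probability p = λ_A/(λ_A+λ_B) = 5.1/6.1 ≈ 0.8361.
So K ~ Binomial(9, 5.1/6.1): P(K = 9) = C(9,9) · (5.1/6.1)^9 · (1/6.1)^0 ≈ 0.1996.

0.1996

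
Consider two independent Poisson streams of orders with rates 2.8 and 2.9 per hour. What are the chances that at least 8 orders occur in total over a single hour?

Independent Poisson processes superpose: combined rate λ = 2.8 + 2.9 = 5.7 per hour.
So μ = 5.7.
P(N ≥ 8) = 1 − P(N ≤ 7) ≈ 0.2159.

0.2159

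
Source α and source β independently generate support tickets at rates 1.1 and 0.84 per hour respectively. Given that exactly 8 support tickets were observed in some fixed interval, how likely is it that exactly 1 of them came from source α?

Given the total, each event is independently from source α with probability p = λ_α/(λ_α+λ_β) = 1.1/1.94 ≈ 0.5670.
So K ~ Binomial(8, 1.1/1.94): P(K = 1) = C(8,1) · (1.1/1.94)^1 · (0.84/1.94)^7 ≈ 0.0129.

0.0129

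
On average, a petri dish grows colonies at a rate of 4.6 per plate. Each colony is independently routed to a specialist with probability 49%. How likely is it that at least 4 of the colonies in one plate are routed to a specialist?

0.1914

Thinning: the colonies that are routed to a specialist themselves form a Poisson process with rate 0.49 × 4.6 = 2.254 per plate.
So μ = 2.254.
P(N ≥ 4) = 1 − P(N ≤ 3) ≈ 0.1914.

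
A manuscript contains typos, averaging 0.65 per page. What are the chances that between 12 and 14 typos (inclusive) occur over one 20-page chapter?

Over the interval, μ = 0.65 × 20 = 13 (a 20-page chapter = 20 pages).
P(12 ≤ N ≤ 14) = Σ_{j=12}^{14} e^(−13) · 13^j/j! ≈ 0.3220.

0.3220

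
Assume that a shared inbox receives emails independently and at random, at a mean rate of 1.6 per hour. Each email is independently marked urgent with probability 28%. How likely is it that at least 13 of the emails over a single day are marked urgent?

0.2845

Thinning: the emails that are marked urgent themselves form a Poisson process with rate 0.28 × 1.6 = 0.448 per hour.
Over the interval, μ = 0.448 × 24 = 10.752 (a day = 24 hours).
P(N ≥ 13) = 1 − P(N ≤ 12) ≈ 0.2845.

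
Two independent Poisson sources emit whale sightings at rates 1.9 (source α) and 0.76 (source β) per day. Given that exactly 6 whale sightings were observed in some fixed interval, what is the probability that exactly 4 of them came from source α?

0.3187

Given the total, each event is independently from source α with probability p = λ_α/(λ_α+λ_β) = 1.9/2.66 ≈ 0.7143.
So K ~ Binomial(6, 1.9/2.66): P(K = 4) = C(6,4) · (1.9/2.66)^4 · (0.76/2.66)^2 ≈ 0.3187.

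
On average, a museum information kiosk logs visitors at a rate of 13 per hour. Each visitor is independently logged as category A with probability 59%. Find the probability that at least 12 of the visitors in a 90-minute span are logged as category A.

0.4808

Thinning: the visitors that are logged as category A themselves form a Poisson process with rate 0.59 × 13 = 7.67 per hour.
Over the interval, μ = 7.67 × 1.5 = 11.505 (a 90-minute span = 1.5 hours).
P(N ≥ 12) = 1 − P(N ≤ 11) ≈ 0.4808.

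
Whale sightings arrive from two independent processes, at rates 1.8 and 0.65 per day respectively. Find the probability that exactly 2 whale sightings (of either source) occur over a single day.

0.2590

Independent Poisson processes superpose: combined rate λ = 1.8 + 0.65 = 2.45 per day.
So μ = 2.45.
P(N = 2) = e^(−2.45) · 2.45^2/2! ≈ 0.2590.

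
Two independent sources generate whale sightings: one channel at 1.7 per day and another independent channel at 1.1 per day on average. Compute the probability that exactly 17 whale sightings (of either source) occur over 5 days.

Independent Poisson processes superpose: combined rate λ = 1.7 + 1.1 = 2.8 per day.
Over the interval, μ = 2.8 × 5 = 14 (5 days).
P(N = 17) = e^(−14) · 14^17/17! ≈ 0.0713.

0.0713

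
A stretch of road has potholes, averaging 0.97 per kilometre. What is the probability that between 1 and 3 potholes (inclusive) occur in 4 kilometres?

0.4366

Over the interval, μ = 0.97 × 4 = 3.88 (4 kilometres).
P(1 ≤ N ≤ 3) = Σ_{j=1}^{3} e^(−3.88) · 3.88^j/j! ≈ 0.4366.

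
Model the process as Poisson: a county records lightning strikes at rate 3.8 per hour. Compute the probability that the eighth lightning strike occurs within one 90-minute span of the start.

Over the interval, μ = 3.8 × 1.5 = 5.7 (a 90-minute span = 1.5 hours).
The eighth arrival falls in the interval iff at least 8 events occur there: P(S_8 ≤ t) = P(N ≥ 8) = 1 − P(N ≤ 7) ≈ 0.2159.

0.2159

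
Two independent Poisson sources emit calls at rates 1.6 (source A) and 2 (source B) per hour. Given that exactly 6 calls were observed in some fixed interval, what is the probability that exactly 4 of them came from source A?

Given the total, each event is independently from source A with probability p = λ_A/(λ_A+λ_B) = 1.6/3.6 ≈ 0.4444.
So K ~ Binomial(6, 1.6/3.6): P(K = 4) = C(6,4) · (1.6/3.6)^4 · (2/3.6)^2 ≈ 0.1806.

0.1806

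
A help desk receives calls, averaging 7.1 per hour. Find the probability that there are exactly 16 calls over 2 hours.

0.0889

Over the interval, μ = 7.1 × 2 = 14.2 (2 hours).
P(N = 16) = e^(−μ) μ^16/16! = e^(−14.2) · 14.2^16/20922789888000 ≈ 0.0889.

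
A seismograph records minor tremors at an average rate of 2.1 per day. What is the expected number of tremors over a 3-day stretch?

E[N] = λt = 2.1 × 3 = 6.3 (a 3-day stretch = 3 days).

6.3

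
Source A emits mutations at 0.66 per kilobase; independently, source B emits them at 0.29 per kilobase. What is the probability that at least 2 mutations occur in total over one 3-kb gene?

0.7773

Independent Poisson processes superpose: combined rate λ = 0.66 + 0.29 = 0.95 per kilobase.
Over the interval, μ = 0.95 × 3 = 2.85 (a 3-kb gene = 3 kilobases).
P(N ≥ 2) = 1 − P(N ≤ 1) ≈ 0.7773.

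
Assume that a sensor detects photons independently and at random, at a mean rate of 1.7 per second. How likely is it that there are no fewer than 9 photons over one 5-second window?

Over the interval, μ = 1.7 × 5 = 8.5 (a 5-second window = 5 seconds).
P(N ≥ 9) = 1 − P(N ≤ 8) = 1 − Σ_{j=0}^{8} e^(−μ) μ^j/j! ≈ 0.4769.

0.4769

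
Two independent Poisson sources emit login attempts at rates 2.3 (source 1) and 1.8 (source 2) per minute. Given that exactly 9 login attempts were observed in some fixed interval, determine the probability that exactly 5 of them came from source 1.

0.2600

Given the total, each event is independently from source 1 with probability p = λ_1/(λ_1+λ_2) = 2.3/4.1 ≈ 0.5610.
So K ~ Binomial(9, 2.3/4.1): P(K = 5) = C(9,5) · (2.3/4.1)^5 · (1.8/4.1)^4 ≈ 0.2600.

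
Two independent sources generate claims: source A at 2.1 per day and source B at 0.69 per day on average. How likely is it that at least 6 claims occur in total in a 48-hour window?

Independent Poisson processes superpose: combined rate λ = 2.1 + 0.69 = 2.79 per day.
Over the interval, μ = 2.79 × 2 = 5.58 (a 48-hour window = 2 days).
P(N ≥ 6) = 1 − P(N ≤ 5) ≈ 0.4847.

0.4847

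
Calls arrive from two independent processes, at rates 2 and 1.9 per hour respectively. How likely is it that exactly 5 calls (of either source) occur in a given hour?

Independent Poisson processes superpose: combined rate λ = 2 + 1.9 = 3.9 per hour.
So μ = 3.9.
P(N = 5) = e^(−3.9) · 3.9^5/5! ≈ 0.1522.

0.1522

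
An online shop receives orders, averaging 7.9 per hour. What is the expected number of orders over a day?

E[N] = λt = 7.9 × 24 = 189.6 (a day = 24 hours).

189.6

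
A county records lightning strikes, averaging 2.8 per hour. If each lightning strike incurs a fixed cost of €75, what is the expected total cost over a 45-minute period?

€157.5

E[N] = 2.8 × 0.75 = 2.1 (a 45-minute period = 0.75 hours); E[cost] = 2.1 × €75 = €157.5.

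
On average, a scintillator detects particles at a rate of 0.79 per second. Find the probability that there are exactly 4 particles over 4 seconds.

Over the interval, μ = 0.79 × 4 = 3.16 (4 seconds).
P(N = 4) = e^(−μ) μ^4/4! = e^(−3.16) · 3.16^4/24 ≈ 0.1763.

0.1763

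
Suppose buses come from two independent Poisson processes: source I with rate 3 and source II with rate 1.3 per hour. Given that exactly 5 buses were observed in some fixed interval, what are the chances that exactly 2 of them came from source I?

0.1345

Given the total, each event is independently from source I with probability p = λ_I/(λ_I+λ_II) = 3/4.3 ≈ 0.6977.
So K ~ Binomial(5, 3/4.3): P(K = 2) = C(5,2) · (3/4.3)^2 · (1.3/4.3)^3 ≈ 0.1345.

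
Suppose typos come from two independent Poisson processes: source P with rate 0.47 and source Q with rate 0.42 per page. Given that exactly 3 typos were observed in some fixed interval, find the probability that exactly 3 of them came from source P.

0.1473

Given the total, each event is independently from source P with probability p = λ_P/(λ_P+λ_Q) = 0.47/0.89 ≈ 0.5281.
So K ~ Binomial(3, 0.47/0.89): P(K = 3) = C(3,3) · (0.47/0.89)^3 · (0.42/0.89)^0 ≈ 0.1473.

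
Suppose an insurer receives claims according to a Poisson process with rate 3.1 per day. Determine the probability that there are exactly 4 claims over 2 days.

Over the interval, μ = 3.1 × 2 = 6.2 (2 days).
P(N = 4) = e^(−μ) μ^4/4! = e^(−6.2) · 6.2^4/24 ≈ 0.1249.

0.1249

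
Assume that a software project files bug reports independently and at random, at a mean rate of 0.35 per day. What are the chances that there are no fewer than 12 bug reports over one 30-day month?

0.3613

Over the interval, μ = 0.35 × 30 = 10.5 (a 30-day month = 30 days).
P(N ≥ 12) = 1 − P(N ≤ 11) = 1 − Σ_{j=0}^{11} e^(−μ) μ^j/j! ≈ 0.3613.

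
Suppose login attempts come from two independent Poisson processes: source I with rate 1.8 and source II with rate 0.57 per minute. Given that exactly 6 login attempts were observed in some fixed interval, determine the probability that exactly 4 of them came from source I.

Given the total, each event is independently from source I with probability p = λ_I/(λ_I+λ_II) = 1.8/2.37 ≈ 0.7595.
So K ~ Binomial(6, 1.8/2.37): P(K = 4) = C(6,4) · (1.8/2.37)^4 · (0.57/2.37)^2 ≈ 0.2887.

0.2887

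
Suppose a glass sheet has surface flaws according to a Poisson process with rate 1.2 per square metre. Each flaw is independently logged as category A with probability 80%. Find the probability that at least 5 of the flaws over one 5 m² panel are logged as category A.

0.5237

Thinning: the flaws that are logged as category A themselves form a Poisson process with rate 0.8 × 1.2 = 0.96 per square metre.
Over the interval, μ = 0.96 × 5 = 4.8 (a 5 m² panel = 5 square metres).
P(N ≥ 5) = 1 − P(N ≤ 4) ≈ 0.5237.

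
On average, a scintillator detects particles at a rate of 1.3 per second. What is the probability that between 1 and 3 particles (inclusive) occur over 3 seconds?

Over the interval, μ = 1.3 × 3 = 3.9 (3 seconds).
P(1 ≤ N ≤ 3) = Σ_{j=1}^{3} e^(−3.9) · 3.9^j/j! ≈ 0.4330.

0.4330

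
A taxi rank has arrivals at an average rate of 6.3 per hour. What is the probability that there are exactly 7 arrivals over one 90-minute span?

Over the interval, μ = 6.3 × 1.5 = 9.45 (a 90-minute span = 1.5 hours).
P(N = 7) = e^(−μ) μ^7/7! = e^(−9.45) · 9.45^7/5040 ≈ 0.1051.

0.1051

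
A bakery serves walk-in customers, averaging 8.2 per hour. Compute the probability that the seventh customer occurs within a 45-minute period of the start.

0.4178

Over the interval, μ = 8.2 × 0.75 = 6.15 (a 45-minute period = 0.75 hours).
The seventh arrival falls in the interval iff at least 7 events occur there: P(S_7 ≤ t) = P(N ≥ 7) = 1 − P(N ≤ 6) ≈ 0.4178.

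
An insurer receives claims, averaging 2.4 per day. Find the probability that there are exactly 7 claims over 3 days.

0.1486

Over the interval, μ = 2.4 × 3 = 7.2 (3 days).
P(N = 7) = e^(−μ) μ^7/7! = e^(−7.2) · 7.2^7/5040 ≈ 0.1486.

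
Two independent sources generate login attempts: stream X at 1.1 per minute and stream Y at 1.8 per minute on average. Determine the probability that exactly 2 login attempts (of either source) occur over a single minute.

0.2314

Independent Poisson processes superpose: combined rate λ = 1.1 + 1.8 = 2.9 per minute.
So μ = 2.9.
P(N = 2) = e^(−2.9) · 2.9^2/2! ≈ 0.2314.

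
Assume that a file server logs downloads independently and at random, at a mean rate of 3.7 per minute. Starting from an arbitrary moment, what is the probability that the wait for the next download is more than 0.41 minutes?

0.2194

The wait for the next event is exponential with rate λ = 3.7 per minute.
P(T > 0.41) = e^(−λt) = e^(−3.7 × 0.41) = e^(−1.517) ≈ 0.2194.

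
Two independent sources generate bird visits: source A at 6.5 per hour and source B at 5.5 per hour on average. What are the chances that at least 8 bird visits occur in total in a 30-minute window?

0.2560

Independent Poisson processes superpose: combined rate λ = 6.5 + 5.5 = 12 per hour.
Over the interval, μ = 12 × 0.5 = 6 (a 30-minute window = 0.5 hours).
P(N ≥ 8) = 1 − P(N ≤ 7) ≈ 0.2560.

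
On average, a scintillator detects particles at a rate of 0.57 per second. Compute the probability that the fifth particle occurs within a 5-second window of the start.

Over the interval, μ = 0.57 × 5 = 2.85 (a 5-second window = 5 seconds).
The fifth arrival falls in the interval iff at least 5 events occur there: P(S_5 ≤ t) = P(N ≥ 5) = 1 − P(N ≤ 4) ≈ 0.1602.

0.1602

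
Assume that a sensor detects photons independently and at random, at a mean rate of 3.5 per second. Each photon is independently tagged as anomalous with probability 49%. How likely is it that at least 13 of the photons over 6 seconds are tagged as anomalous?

0.2367

Thinning: the photons that are tagged as anomalous themselves form a Poisson process with rate 0.49 × 3.5 = 1.715 per second.
Over the interval, μ = 1.715 × 6 = 10.29 (6 seconds).
P(N ≥ 13) = 1 − P(N ≤ 12) ≈ 0.2367.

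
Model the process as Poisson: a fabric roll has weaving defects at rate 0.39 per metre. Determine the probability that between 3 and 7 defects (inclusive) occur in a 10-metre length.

Over the interval, μ = 0.39 × 10 = 3.9 (a 10-metre length = 10 metres).
P(3 ≤ N ≤ 7) = Σ_{j=3}^{7} e^(−3.9) · 3.9^j/j! ≈ 0.7015.

0.7015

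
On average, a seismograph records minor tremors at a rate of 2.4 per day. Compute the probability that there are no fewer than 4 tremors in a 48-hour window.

0.7058

Over the interval, μ = 2.4 × 2 = 4.8 (a 48-hour window = 2 days).
P(N ≥ 4) = 1 − P(N ≤ 3) = 1 − Σ_{j=0}^{3} e^(−μ) μ^j/j! ≈ 0.7058.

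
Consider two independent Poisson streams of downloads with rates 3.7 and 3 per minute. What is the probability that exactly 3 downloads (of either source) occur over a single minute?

0.0617

Independent Poisson processes superpose: combined rate λ = 3.7 + 3 = 6.7 per minute.
So μ = 6.7.
P(N = 3) = e^(−6.7) · 6.7^3/3! ≈ 0.0617.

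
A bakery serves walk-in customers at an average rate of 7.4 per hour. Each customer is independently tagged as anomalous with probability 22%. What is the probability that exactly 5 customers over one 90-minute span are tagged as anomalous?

0.0630

Thinning: the customers that are tagged as anomalous themselves form a Poisson process with rate 0.22 × 7.4 = 1.628 per hour.
Over the interval, μ = 1.628 × 1.5 = 2.442 (a 90-minute span = 1.5 hours).
P(N = 5) = e^(−2.442) · 2.442^5/5! ≈ 0.0630.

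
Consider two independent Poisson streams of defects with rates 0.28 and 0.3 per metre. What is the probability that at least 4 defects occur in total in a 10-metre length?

0.8300

Independent Poisson processes superpose: combined rate λ = 0.28 + 0.3 = 0.58 per metre.
Over the interval, μ = 0.58 × 10 = 5.8 (a 10-metre length = 10 metres).
P(N ≥ 4) = 1 − P(N ≤ 3) ≈ 0.8300.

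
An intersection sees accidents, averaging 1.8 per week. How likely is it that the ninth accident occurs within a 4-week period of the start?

Over the interval, μ = 1.8 × 4 = 7.2 (a 4-week period = 4 weeks).
The ninth arrival falls in the interval iff at least 9 events occur there: P(S_9 ≤ t) = P(N ≥ 9) = 1 − P(N ≤ 8) ≈ 0.2973.

0.2973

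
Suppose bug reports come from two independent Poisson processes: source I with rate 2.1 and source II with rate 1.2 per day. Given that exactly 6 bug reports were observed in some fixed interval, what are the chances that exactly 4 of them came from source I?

Given the total, each event is independently from source I with probability p = λ_I/(λ_I+λ_II) = 2.1/3.3 ≈ 0.6364.
So K ~ Binomial(6, 2.1/3.3): P(K = 4) = C(6,4) · (2.1/3.3)^4 · (1.2/3.3)^2 ≈ 0.3253.

0.3253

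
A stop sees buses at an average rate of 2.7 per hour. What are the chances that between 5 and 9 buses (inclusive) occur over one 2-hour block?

Over the interval, μ = 2.7 × 2 = 5.4 (a 2-hour block = 2 hours).
P(5 ≤ N ≤ 9) = Σ_{j=5}^{9} e^(−5.4) · 5.4^j/j! ≈ 0.5779.

0.5779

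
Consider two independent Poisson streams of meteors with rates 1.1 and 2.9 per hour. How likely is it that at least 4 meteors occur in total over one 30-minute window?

Independent Poisson processes superpose: combined rate λ = 1.1 + 2.9 = 4 per hour.
Over the interval, μ = 4 × 0.5 = 2 (a 30-minute window = 0.5 hours).
P(N ≥ 4) = 1 − P(N ≤ 3) ≈ 0.1429.

0.1429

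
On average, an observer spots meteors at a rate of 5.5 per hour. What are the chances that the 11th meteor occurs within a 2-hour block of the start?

Over the interval, μ = 5.5 × 2 = 11 (a 2-hour block = 2 hours).
The 11th arrival falls in the interval iff at least 11 events occur there: P(S_11 ≤ t) = P(N ≥ 11) = 1 − P(N ≤ 10) ≈ 0.5401.

0.5401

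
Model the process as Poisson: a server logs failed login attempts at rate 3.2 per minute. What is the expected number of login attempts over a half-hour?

E[N] = λt = 3.2 × 30 = 96 (a half-hour = 30 minutes).

96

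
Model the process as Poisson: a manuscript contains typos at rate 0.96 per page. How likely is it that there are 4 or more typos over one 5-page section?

Over the interval, μ = 0.96 × 5 = 4.8 (a 5-page section = 5 pages).
P(N ≥ 4) = 1 − P(N ≤ 3) = 1 − Σ_{j=0}^{3} e^(−μ) μ^j/j! ≈ 0.7058.

0.7058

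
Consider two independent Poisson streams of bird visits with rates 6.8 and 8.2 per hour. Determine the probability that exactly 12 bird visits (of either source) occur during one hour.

Independent Poisson processes superpose: combined rate λ = 6.8 + 8.2 = 15 per hour.
So μ = 15.
P(N = 12) = e^(−15) · 15^12/12! ≈ 0.0829.

0.0829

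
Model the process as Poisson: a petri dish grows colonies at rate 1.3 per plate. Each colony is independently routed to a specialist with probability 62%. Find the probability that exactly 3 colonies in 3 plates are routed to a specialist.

Thinning: the colonies that are routed to a specialist themselves form a Poisson process with rate 0.62 × 1.3 = 0.806 per plate.
Over the interval, μ = 0.806 × 3 = 2.418 (3 plates).
P(N = 3) = e^(−2.418) · 2.418^3/3! ≈ 0.2099.

0.2099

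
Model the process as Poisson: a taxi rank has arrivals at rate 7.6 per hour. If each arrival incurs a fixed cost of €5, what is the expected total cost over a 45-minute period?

€28.5

E[N] = 7.6 × 0.75 = 5.7 (a 45-minute period = 0.75 hours); E[cost] = 5.7 × €5 = €28.5.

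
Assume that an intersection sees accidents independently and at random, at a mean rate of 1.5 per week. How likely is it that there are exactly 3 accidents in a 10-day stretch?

0.1924

Over the interval, μ = 1.5 × 10/7 ≈ 2.14286 (a 10-day stretch = 10/7 weeks).
P(N = 3) = e^(−μ) μ^3/3! = e^(−2.14286) · 2.14286^3/6 ≈ 0.1924.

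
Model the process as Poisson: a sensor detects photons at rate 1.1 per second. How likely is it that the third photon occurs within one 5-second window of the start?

Over the interval, μ = 1.1 × 5 = 5.5 (a 5-second window = 5 seconds).
The third arrival falls in the interval iff at least 3 events occur there: P(S_3 ≤ t) = P(N ≥ 3) = 1 − P(N ≤ 2) ≈ 0.9116.

0.9116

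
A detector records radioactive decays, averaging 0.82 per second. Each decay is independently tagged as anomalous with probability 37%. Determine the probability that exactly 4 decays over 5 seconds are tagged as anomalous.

Thinning: the decays that are tagged as anomalous themselves form a Poisson process with rate 0.37 × 0.82 = 0.3034 per second.
Over the interval, μ = 0.3034 × 5 = 1.517 (5 seconds).
P(N = 4) = e^(−1.517) · 1.517^4/4! ≈ 0.0484.

0.0484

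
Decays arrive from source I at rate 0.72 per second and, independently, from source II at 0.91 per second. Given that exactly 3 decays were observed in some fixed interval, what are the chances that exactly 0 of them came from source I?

Given the total, each event is independently from source I with probability p = λ_I/(λ_I+λ_II) = 0.72/1.63 ≈ 0.4417.
So K ~ Binomial(3, 0.72/1.63): P(K = 0) = C(3,0) · (0.72/1.63)^0 · (0.91/1.63)^3 ≈ 0.1740.

0.1740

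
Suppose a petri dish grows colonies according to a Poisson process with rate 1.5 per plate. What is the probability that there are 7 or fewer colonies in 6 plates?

Over the interval, μ = 1.5 × 6 = 9 (6 plates).
P(N ≤ 7) = Σ_{j=0}^{7} e^(−μ) μ^j/j! ≈ 0.3239.

0.3239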